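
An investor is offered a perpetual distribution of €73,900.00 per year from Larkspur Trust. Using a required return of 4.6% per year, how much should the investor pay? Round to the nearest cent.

€1606521.74

Level perpetuity: PV = C / r = €73,900.00 / 0.046 = €1,606,521.74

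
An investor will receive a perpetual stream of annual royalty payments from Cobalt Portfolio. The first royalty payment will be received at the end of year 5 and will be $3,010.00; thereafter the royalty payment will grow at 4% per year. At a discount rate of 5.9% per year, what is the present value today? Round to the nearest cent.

$125958.96

Value at end of year 4: C₁ / (r − g) = $3,010.00 / (0.059 − 0.04) = $158,421.0526
Discount to today: PV = $158,421.0526 / (1 + 0.059)^4 = $158,421.0526 / 1.257720 = $125,958.96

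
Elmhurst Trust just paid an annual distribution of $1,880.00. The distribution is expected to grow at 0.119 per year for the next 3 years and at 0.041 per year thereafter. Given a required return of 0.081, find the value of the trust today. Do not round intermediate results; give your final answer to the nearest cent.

D_1 = 2103.72000
D_2 = 2354.06268
D_3 = 2634.19614
Terminal value at year 3: TV = D_3×(1+g_2)/(r−g_2) = 2742.19818/0.04 = 68554.95452
P_0 = D_1/(1+r)^1 + D_2/(1+r)^2 + D_3/(1+r)^3 + TV/(1+r)^3
    = 1946.08696 + 2014.49704 + 2085.31193 + 54270.24287 = 60316.13880

$60316.14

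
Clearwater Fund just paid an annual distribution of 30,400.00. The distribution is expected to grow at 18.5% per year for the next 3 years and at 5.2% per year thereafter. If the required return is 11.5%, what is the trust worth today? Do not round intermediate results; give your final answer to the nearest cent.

712505.32

D_1 = 36024.00000
D_2 = 42688.44000
D_3 = 50585.80140
Terminal value at year 3: TV = D_3×(1+g_2)/(r−g_2) = 53216.26307/0.063 = 844702.58846
P_0 = D_1/(1+r)^1 + D_2/(1+r)^2 + D_3/(1+r)^3 + TV/(1+r)^3
    = 32308.52018 + 34336.85777 + 36492.53494 + 609367.40881 = 712505.32170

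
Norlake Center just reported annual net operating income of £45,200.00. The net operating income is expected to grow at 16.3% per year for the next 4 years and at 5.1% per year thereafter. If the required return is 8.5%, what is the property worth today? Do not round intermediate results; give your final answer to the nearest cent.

D_1 = 52567.60000
D_2 = 61136.11880
D_3 = 71101.30616
D_4 = 82690.81907
Terminal value at year 4: TV = D_4×(1+g_2)/(r−g_2) = 86908.05084/0.034 = 2556119.14240
P_0 = D_1/(1+r)^1 + D_2/(1+r)^2 + D_3/(1+r)^3 + D_4/(1+r)^4 + TV/(1+r)^4
    = 48449.40092 + 51932.39933 + 55665.78841 + 59667.56859 + 1844429.84068 = 2060144.99792

£2060145.00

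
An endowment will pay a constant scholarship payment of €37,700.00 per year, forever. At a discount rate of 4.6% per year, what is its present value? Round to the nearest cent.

Level perpetuity: PV = C / r = €37,700.00 / 0.046 = €819,565.22

€819565.22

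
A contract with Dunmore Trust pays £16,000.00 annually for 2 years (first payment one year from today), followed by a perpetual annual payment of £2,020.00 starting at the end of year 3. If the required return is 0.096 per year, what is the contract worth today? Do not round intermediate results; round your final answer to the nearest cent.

£45435.35

PV of 2-year annuity: £16,000.00 × [1 − (1+0.096)^−2] / 0.096 = 27918.37605
Perpetuity value at year 2: £2,020.00 / 0.096 = 21041.66667
PV of perpetuity: 21041.66667 / (1+0.096)^2 = 17516.97169
Total PV = 27918.37605 + 17516.97169 = 45435.34774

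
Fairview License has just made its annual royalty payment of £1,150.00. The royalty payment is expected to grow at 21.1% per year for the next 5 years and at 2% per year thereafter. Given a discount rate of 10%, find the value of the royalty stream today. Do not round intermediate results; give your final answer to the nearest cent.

£31455.18

D_1 = 1392.65000
D_2 = 1686.49915
D_3 = 2042.35047
D_4 = 2473.28642
D_5 = 2995.14985
Terminal value at year 5: TV = D_5×(1+g_2)/(r−g_2) = 3055.05285/0.08 = 38188.16065
P_0 = D_1/(1+r)^1 + D_2/(1+r)^2 + D_3/(1+r)^3 + D_4/(1+r)^4 + D_5/(1+r)^5 + TV/(1+r)^5
    = 1266.04545 + 1393.80095 + 1534.44814 + 1689.28790 + 1859.75241 + 23711.84323 = 31455.17809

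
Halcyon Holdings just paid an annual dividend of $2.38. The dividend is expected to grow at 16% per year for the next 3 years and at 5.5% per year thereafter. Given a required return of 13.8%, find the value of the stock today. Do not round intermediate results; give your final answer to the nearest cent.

D_1 = 2.76080
D_2 = 3.20253
D_3 = 3.71493
Terminal value at year 3: TV = D_3×(1+g_2)/(r−g_2) = 3.91925/0.083 = 47.21992
P_0 = D_1/(1+r)^1 + D_2/(1+r)^2 + D_3/(1+r)^3 + TV/(1+r)^3
    = 2.42601 + 2.47291 + 2.52072 + 32.04044 = 39.46008

$39.46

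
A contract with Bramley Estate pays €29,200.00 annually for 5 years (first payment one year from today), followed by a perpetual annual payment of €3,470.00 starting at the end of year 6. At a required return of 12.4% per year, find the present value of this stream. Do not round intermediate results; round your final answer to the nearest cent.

€119822.98

PV of 5-year annuity: €29,200.00 × [1 − (1+0.124)^−5] / 0.124 = 104224.71415
Perpetuity value at year 5: €3,470.00 / 0.124 = 27983.87097
PV of perpetuity: 27983.87097 / (1+0.124)^5 = 15598.26281
Total PV = 104224.71415 + 15598.26281 = 119822.97696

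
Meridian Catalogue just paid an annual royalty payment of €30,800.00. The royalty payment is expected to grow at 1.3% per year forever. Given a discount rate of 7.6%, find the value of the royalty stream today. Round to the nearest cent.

€495244.44

D₁ = D₀ × (1 + g) = €30,800.00 × 1.013 = €31,200.4000
Growing perpetuity: P = D₁ / (r − g) = €31,200.4000 / (0.076 − 0.013) = €495,244.44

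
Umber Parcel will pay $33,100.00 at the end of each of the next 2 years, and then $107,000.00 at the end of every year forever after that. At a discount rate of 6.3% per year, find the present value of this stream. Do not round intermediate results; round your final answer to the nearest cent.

PV of 2-year annuity: $33,100.00 × [1 − (1+0.063)^−2] / 0.063 = 60431.12687
Perpetuity value at year 2: $107,000.00 / 0.063 = 1698412.69841
PV of perpetuity: 1698412.69841 / (1+0.063)^2 = 1503061.32152
Total PV = 60431.12687 + 1503061.32152 = 1563492.44839

$1563492.45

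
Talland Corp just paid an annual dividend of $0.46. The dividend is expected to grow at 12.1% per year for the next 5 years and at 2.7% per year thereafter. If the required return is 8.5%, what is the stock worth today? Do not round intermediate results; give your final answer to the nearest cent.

$12.13

D_1 = 0.51566
D_2 = 0.57805
D_3 = 0.64800
D_4 = 0.72641
D_5 = 0.81430
Terminal value at year 5: TV = D_5×(1+g_2)/(r−g_2) = 0.83629/0.058 = 14.41877
P_0 = D_1/(1+r)^1 + D_2/(1+r)^2 + D_3/(1+r)^3 + D_4/(1+r)^4 + D_5/(1+r)^5 + TV/(1+r)^5
    = 0.47526 + 0.49103 + 0.50732 + 0.52416 + 0.54155 + 9.58914 = 12.12846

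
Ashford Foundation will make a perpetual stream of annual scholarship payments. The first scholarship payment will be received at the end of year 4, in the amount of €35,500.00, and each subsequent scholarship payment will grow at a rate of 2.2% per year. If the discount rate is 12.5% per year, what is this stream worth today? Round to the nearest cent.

€242065.87

Value at end of year 3: C₁ / (r − g) = €35,500.00 / (0.125 − 0.022) = €344,660.1942
Discount to today: PV = €344,660.1942 / (1 + 0.125)^3 = €344,660.1942 / 1.423828 = €242,065.87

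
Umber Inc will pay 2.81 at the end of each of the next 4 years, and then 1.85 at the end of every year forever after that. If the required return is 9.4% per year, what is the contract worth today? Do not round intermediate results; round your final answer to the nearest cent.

PV of 4-year annuity: 2.81 × [1 − (1+0.094)^−4] / 0.094 = 9.02425
Perpetuity value at year 4: 1.85 / 0.094 = 19.68085
PV of perpetuity: 19.68085 / (1+0.094)^4 = 13.73962
Total PV = 9.02425 + 13.73962 = 22.76387

22.76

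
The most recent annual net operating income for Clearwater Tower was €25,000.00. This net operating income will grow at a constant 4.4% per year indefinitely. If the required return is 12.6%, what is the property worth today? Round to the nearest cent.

D₁ = D₀ × (1 + g) = €25,000.00 × 1.044 = €26,100.0000
Growing perpetuity: P = D₁ / (r − g) = €26,100.0000 / (0.126 − 0.044) = €318,292.68

€318292.68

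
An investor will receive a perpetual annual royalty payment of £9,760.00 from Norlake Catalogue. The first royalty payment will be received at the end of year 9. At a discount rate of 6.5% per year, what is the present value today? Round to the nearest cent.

Value at end of year 8: C / r = £9,760.00 / 0.065 = £150,153.8462
Discount to today: PV = £150,153.8462 / (1 + 0.065)^8 = £150,153.8462 / 1.654996 = £90,727.64

£90727.64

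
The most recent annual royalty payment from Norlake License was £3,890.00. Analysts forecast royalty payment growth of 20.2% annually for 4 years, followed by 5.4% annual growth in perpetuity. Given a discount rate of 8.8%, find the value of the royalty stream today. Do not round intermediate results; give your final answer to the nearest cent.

D_1 = 4675.78000
D_2 = 5620.28756
D_3 = 6755.58565
D_4 = 8120.21395
Terminal value at year 4: TV = D_4×(1+g_2)/(r−g_2) = 8558.70550/0.034 = 251726.63238
P_0 = D_1/(1+r)^1 + D_2/(1+r)^2 + D_3/(1+r)^3 + D_4/(1+r)^4 + TV/(1+r)^4
    = 4297.59191 + 4747.89106 + 5245.37230 + 5794.97932 + 179644.35895 = 199730.19354

£199730.19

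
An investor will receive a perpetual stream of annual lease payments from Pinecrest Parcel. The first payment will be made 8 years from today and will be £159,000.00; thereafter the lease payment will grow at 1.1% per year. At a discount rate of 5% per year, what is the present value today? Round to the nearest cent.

£2897393.12

Value at end of year 7: C₁ / (r − g) = £159,000.00 / (0.05 − 0.011) = £4,076,923.0769
Discount to today: PV = £4,076,923.0769 / (1 + 0.05)^7 = £4,076,923.0769 / 1.407100 = £2,897,393.12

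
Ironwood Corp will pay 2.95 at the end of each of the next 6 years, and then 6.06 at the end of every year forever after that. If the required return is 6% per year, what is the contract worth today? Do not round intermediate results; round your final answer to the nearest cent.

85.71

PV of 6-year annuity: 2.95 × [1 − (1+0.06)^−6] / 0.06 = 14.50611
Perpetuity value at year 6: 6.06 / 0.06 = 101.00000
PV of perpetuity: 101.00000 / (1+0.06)^6 = 71.20101
Total PV = 14.50611 + 71.20101 = 85.70712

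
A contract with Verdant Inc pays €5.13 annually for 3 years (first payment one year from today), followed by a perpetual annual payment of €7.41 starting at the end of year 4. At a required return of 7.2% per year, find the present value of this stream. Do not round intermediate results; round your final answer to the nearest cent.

€96.96

PV of 3-year annuity: €5.13 × [1 − (1+0.072)^−3] / 0.072 = 13.41370
Perpetuity value at year 3: €7.41 / 0.072 = 102.91667
PV of perpetuity: 102.91667 / (1+0.072)^3 = 83.54132
Total PV = 13.41370 + 83.54132 = 96.95502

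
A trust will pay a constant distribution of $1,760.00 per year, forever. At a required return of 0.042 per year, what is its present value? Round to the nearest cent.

$41904.76

Level perpetuity: PV = C / r = $1,760.00 / 0.042 = $41,904.76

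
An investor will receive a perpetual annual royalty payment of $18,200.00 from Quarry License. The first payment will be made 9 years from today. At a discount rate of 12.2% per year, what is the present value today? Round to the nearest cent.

$59397.57

Value at end of year 8: C / r = $18,200.00 / 0.122 = $149,180.3279
Discount to today: PV = $149,180.3279 / (1 + 0.122)^8 = $149,180.3279 / 2.511556 = $59,397.57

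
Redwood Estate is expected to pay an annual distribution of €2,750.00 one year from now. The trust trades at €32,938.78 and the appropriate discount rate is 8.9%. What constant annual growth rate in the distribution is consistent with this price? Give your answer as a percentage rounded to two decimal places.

P = D₁/(r−g) ⇒ g = r − D₁/P = 0.089 − €2,750.00/€32,938.78 = 0.005512

0.55%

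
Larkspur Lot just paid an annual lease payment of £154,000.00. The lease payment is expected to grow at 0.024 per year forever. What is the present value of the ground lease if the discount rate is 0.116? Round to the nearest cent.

D₁ = D₀ × (1 + g) = £154,000.00 × 1.024 = £157,696.0000
Growing perpetuity: P = D₁ / (r − g) = £157,696.0000 / (0.116 − 0.024) = £1,714,086.96

£1714086.96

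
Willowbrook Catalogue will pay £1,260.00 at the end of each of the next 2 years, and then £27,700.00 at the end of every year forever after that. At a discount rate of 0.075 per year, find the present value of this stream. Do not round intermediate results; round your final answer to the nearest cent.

£321858.59

PV of 2-year annuity: £1,260.00 × [1 − (1+0.075)^−2] / 0.075 = 2262.41211
Perpetuity value at year 2: £27,700.00 / 0.075 = 369333.33333
PV of perpetuity: 369333.33333 / (1+0.075)^2 = 319596.17811
Total PV = 2262.41211 + 319596.17811 = 321858.59023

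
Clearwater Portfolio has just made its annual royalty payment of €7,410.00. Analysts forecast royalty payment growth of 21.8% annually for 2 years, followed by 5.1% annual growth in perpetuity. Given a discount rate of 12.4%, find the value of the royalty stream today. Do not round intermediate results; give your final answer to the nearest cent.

€142004.65

D_1 = 9025.38000
D_2 = 10992.91284
Terminal value at year 2: TV = D_2×(1+g_2)/(r−g_2) = 11553.55139/0.073 = 158267.82733
P_0 = D_1/(1+r)^1 + D_2/(1+r)^2 + TV/(1+r)^2
    = 8029.69751 + 8701.22025 + 125273.73270 = 142004.65047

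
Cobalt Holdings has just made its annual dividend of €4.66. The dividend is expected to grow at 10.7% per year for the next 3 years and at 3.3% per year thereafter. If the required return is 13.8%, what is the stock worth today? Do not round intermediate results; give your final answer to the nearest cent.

D_1 = 5.15862
D_2 = 5.71059
D_3 = 6.32163
Terminal value at year 3: TV = D_3×(1+g_2)/(r−g_2) = 6.53024/0.105 = 62.19276
P_0 = D_1/(1+r)^1 + D_2/(1+r)^2 + D_3/(1+r)^3 + TV/(1+r)^3
    = 4.53306 + 4.40957 + 4.28945 + 42.20005 = 55.43214

€55.43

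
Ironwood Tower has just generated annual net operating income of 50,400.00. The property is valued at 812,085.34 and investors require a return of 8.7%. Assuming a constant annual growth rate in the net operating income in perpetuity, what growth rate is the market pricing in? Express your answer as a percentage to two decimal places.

2.35%

P = D₀(1+g)/(r−g) ⇒ P(r−g) = D₀(1+g) ⇒ g(P+D₀) = P·r − D₀
g = (P·r − D₀)/(P + D₀) = (812,085.34×0.087 − 50,400.00) / (812,085.34 + 50,400.00) = 0.023480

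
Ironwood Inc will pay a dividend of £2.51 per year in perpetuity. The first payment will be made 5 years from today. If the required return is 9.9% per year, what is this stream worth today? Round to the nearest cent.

Value at end of year 4: C / r = £2.51 / 0.099 = £25.3535
Discount to today: PV = £25.3535 / (1 + 0.099)^4 = £25.3535 / 1.458783 = £17.38

£17.38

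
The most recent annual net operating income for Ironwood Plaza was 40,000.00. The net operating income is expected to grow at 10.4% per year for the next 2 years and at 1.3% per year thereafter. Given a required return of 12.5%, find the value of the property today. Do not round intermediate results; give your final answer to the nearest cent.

426179.05

D_1 = 44160.00000
D_2 = 48752.64000
Terminal value at year 2: TV = D_2×(1+g_2)/(r−g_2) = 49386.42432/0.112 = 440950.21714
P_0 = D_1/(1+r)^1 + D_2/(1+r)^2 + TV/(1+r)^2
    = 39253.33333 + 38520.60444 + 348405.10984 = 426179.04762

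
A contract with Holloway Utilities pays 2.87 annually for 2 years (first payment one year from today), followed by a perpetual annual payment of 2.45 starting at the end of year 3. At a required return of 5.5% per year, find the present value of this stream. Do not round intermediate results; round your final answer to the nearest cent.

PV of 2-year annuity: 2.87 × [1 − (1+0.055)^−2] / 0.055 = 5.29894
Perpetuity value at year 2: 2.45 / 0.055 = 44.54545
PV of perpetuity: 44.54545 / (1+0.055)^2 = 40.02197
Total PV = 5.29894 + 40.02197 = 45.32091

45.32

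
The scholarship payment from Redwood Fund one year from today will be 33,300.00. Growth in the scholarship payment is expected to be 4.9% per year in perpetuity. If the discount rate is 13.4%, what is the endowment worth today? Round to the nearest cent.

391764.71

Growing perpetuity: P = D₁ / (r − g) = 33,300.0000 / (0.134 − 0.049) = 391,764.71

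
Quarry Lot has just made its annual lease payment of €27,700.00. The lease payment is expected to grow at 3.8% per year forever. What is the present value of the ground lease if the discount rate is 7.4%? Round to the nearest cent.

€798683.33

D₁ = D₀ × (1 + g) = €27,700.00 × 1.038 = €28,752.6000
Growing perpetuity: P = D₁ / (r − g) = €28,752.6000 / (0.074 − 0.038) = €798,683.33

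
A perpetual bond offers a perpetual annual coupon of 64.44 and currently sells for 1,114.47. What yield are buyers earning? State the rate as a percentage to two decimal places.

P = C/r ⇒ r = C/P = 64.44/1,114.47 = 0.057821

5.78%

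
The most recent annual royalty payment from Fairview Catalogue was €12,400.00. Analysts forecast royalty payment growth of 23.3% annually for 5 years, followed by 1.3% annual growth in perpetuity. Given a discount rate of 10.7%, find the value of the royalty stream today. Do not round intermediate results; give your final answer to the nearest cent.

D_1 = 15289.20000
D_2 = 18851.58360
D_3 = 23244.00258
D_4 = 28659.85518
D_5 = 35337.60144
Terminal value at year 5: TV = D_5×(1+g_2)/(r−g_2) = 35796.99026/0.094 = 380819.04527
P_0 = D_1/(1+r)^1 + D_2/(1+r)^2 + D_3/(1+r)^3 + D_4/(1+r)^4 + D_5/(1+r)^5 + TV/(1+r)^5
    = 13811.38211 + 15383.40935 + 17134.36651 + 19084.61961 + 21256.85273 + 229076.50870 = 315747.13900

€315747.14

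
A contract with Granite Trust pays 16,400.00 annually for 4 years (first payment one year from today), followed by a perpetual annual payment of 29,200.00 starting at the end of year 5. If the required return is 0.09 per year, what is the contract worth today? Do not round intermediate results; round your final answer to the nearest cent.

282976.03

PV of 4-year annuity: 16,400.00 × [1 − (1+0.09)^−4] / 0.09 = 53131.40598
Perpetuity value at year 4: 29,200.00 / 0.09 = 324444.44444
PV of perpetuity: 324444.44444 / (1+0.09)^4 = 229844.62403
Total PV = 53131.40598 + 229844.62403 = 282976.03002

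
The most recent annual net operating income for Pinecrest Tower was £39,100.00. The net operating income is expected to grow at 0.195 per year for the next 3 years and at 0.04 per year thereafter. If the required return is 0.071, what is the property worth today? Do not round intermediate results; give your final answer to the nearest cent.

D_1 = 46724.50000
D_2 = 55835.77750
D_3 = 66723.75411
Terminal value at year 3: TV = D_3×(1+g_2)/(r−g_2) = 69392.70428/0.031 = 2238474.33152
P_0 = D_1/(1+r)^1 + D_2/(1+r)^2 + D_3/(1+r)^3 + TV/(1+r)^3
    = 43626.98413 + 48678.10087 + 54314.03412 + 1822148.24135 = 1968767.36047

£1968767.36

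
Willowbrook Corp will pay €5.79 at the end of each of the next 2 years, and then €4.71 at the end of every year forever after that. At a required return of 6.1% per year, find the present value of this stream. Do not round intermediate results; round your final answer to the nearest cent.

PV of 2-year annuity: €5.79 × [1 − (1+0.061)^−2] / 0.061 = 10.60049
Perpetuity value at year 2: €4.71 / 0.061 = 77.21311
PV of perpetuity: 77.21311 / (1+0.061)^2 = 68.58992
Total PV = 10.60049 + 68.58992 = 79.19041

€79.19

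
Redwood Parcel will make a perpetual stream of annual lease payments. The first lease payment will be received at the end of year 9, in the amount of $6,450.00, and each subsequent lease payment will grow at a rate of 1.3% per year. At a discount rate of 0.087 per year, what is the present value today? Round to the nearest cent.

$44718.95

Value at end of year 8: C₁ / (r − g) = $6,450.00 / (0.087 − 0.013) = $87,162.1622
Discount to today: PV = $87,162.1622 / (1 + 0.087)^8 = $87,162.1622 / 1.949110 = $44,718.95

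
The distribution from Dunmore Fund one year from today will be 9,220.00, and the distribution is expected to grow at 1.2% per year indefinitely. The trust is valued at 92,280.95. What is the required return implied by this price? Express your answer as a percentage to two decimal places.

11.19%

P = D₁/(r − g) ⇒ r = D₁/P + g = 9,220.0000/92,280.95 + 0.012 = 0.099912 + 0.012 = 0.111912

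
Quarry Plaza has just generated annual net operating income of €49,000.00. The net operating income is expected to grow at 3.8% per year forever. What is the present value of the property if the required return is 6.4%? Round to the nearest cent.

€1956230.77

D₁ = D₀ × (1 + g) = €49,000.00 × 1.038 = €50,862.0000
Growing perpetuity: P = D₁ / (r − g) = €50,862.0000 / (0.064 − 0.038) = €1,956,230.77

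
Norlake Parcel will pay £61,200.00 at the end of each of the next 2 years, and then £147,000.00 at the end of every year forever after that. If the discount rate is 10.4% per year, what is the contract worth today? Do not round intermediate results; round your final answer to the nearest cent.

PV of 2-year annuity: £61,200.00 × [1 − (1+0.104)^−2] / 0.104 = 105647.44802
Perpetuity value at year 2: £147,000.00 / 0.104 = 1413461.53846
PV of perpetuity: 1413461.53846 / (1+0.104)^2 = 1159700.51137
Total PV = 105647.44802 + 1159700.51137 = 1265347.95938

£1265347.96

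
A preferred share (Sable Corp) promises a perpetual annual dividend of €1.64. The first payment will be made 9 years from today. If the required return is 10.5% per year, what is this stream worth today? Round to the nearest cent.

Value at end of year 8: C / r = €1.64 / 0.105 = €15.6190
Discount to today: PV = €15.6190 / (1 + 0.105)^8 = €15.6190 / 2.222789 = €7.03

€7.03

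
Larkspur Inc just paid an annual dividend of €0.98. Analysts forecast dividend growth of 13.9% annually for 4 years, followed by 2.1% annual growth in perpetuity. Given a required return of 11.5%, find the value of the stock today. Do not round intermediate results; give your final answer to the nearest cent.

D_1 = 1.11622
D_2 = 1.27137
D_3 = 1.44810
D_4 = 1.64938
Terminal value at year 4: TV = D_4×(1+g_2)/(r−g_2) = 1.68402/0.094 = 17.91508
P_0 = D_1/(1+r)^1 + D_2/(1+r)^2 + D_3/(1+r)^3 + D_4/(1+r)^4 + TV/(1+r)^4
    = 1.00109 + 1.02264 + 1.04465 + 1.06714 + 11.59096 = 15.72649

€15.73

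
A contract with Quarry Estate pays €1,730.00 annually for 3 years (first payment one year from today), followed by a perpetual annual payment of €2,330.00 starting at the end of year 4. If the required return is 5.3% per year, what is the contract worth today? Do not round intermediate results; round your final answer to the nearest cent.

€42337.46

PV of 3-year annuity: €1,730.00 × [1 − (1+0.053)^−3] / 0.053 = 4684.86004
Perpetuity value at year 3: €2,330.00 / 0.053 = 43962.26415
PV of perpetuity: 43962.26415 / (1+0.053)^3 = 37652.59716
Total PV = 4684.86004 + 37652.59716 = 42337.45720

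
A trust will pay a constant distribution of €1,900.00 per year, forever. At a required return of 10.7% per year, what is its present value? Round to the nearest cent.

Level perpetuity: PV = C / r = €1,900.00 / 0.107 = €17,757.01

€17757.01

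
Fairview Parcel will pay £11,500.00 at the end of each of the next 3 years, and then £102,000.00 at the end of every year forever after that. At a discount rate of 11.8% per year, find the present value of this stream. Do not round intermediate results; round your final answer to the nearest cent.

PV of 3-year annuity: £11,500.00 × [1 − (1+0.118)^−3] / 0.118 = 27716.26547
Perpetuity value at year 3: £102,000.00 / 0.118 = 864406.77966
PV of perpetuity: 864406.77966 / (1+0.118)^3 = 618575.55548
Total PV = 27716.26547 + 618575.55548 = 646291.82095

£646291.82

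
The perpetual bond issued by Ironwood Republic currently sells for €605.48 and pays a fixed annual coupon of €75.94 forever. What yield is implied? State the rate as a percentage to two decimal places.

12.54%

P = C/r ⇒ r = C/P = €75.94/€605.48 = 0.125421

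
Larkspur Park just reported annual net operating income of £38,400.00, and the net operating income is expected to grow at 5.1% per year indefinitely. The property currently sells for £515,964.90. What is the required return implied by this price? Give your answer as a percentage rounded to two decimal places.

12.92%

D₁ = £38,400.00 × 1.051 = £40,358.4000
P = D₁/(r − g) ⇒ r = D₁/P + g = £40,358.4000/£515,964.90 + 0.051 = 0.078219 + 0.051 = 0.129219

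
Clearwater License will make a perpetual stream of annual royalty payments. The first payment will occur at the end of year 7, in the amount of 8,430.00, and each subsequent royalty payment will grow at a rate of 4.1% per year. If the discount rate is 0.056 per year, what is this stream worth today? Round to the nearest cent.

Value at end of year 6: C₁ / (r − g) = 8,430.00 / (0.056 − 0.041) = 562,000.0000
Discount to today: PV = 562,000.0000 / (1 + 0.056)^6 = 562,000.0000 / 1.386703 = 405,277.79

405277.79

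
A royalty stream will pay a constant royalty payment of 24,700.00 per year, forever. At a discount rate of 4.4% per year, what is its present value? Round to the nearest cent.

561363.64

Level perpetuity: PV = C / r = 24,700.00 / 0.044 = 561,363.64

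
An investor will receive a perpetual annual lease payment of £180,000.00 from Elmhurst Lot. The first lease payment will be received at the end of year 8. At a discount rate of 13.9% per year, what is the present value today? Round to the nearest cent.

Value at end of year 7: C / r = £180,000.00 / 0.139 = £1,294,964.0288
Discount to today: PV = £1,294,964.0288 / (1 + 0.139)^7 = £1,294,964.0288 / 2.486944 = £520,704.87

£520704.87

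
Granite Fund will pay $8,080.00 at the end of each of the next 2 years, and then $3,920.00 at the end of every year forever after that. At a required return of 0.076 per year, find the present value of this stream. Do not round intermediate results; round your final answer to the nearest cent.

PV of 2-year annuity: $8,080.00 × [1 − (1+0.076)^−2] / 0.076 = 14488.19115
Perpetuity value at year 2: $3,920.00 / 0.076 = 51578.94737
PV of perpetuity: 51578.94737 / (1+0.076)^2 = 44550.02295
Total PV = 14488.19115 + 44550.02295 = 59038.21410

$59038.21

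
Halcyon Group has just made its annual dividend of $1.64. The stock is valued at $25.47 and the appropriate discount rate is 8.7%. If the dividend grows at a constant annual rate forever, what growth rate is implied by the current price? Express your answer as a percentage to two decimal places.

2.12%

P = D₀(1+g)/(r−g) ⇒ P(r−g) = D₀(1+g) ⇒ g(P+D₀) = P·r − D₀
g = (P·r − D₀)/(P + D₀) = ($25.47×0.087 − $1.64) / ($25.47 + $1.64) = 0.021243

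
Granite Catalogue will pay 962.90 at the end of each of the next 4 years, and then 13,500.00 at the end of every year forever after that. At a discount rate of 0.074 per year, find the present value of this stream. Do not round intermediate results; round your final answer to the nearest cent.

140347.29

PV of 4-year annuity: 962.90 × [1 − (1+0.074)^−4] / 0.074 = 3232.30884
Perpetuity value at year 4: 13,500.00 / 0.074 = 182432.43243
PV of perpetuity: 182432.43243 / (1+0.074)^4 = 137114.98589
Total PV = 3232.30884 + 137114.98589 = 140347.29473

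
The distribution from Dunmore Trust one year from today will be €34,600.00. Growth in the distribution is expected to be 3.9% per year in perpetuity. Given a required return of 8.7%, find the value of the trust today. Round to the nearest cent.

€720833.33

Growing perpetuity: P = D₁ / (r − g) = €34,600.0000 / (0.087 − 0.039) = €720,833.33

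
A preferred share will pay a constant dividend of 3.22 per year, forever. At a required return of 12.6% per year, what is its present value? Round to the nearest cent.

Level perpetuity: PV = C / r = 3.22 / 0.126 = 25.56

25.56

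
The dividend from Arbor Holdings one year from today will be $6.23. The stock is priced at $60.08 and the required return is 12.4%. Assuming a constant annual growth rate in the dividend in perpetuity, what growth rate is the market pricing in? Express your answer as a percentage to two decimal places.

2.03%

P = D₁/(r−g) ⇒ g = r − D₁/P = 0.124 − $6.23/$60.08 = 0.020305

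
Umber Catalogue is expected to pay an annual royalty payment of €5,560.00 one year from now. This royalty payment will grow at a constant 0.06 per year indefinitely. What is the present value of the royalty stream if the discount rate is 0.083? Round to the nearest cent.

€241739.13

Growing perpetuity: P = D₁ / (r − g) = €5,560.0000 / (0.083 − 0.06) = €241,739.13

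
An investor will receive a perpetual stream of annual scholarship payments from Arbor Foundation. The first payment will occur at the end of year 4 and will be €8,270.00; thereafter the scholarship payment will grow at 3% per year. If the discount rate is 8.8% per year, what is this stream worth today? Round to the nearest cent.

€110711.01

Value at end of year 3: C₁ / (r − g) = €8,270.00 / (0.088 − 0.03) = €142,586.2069
Discount to today: PV = €142,586.2069 / (1 + 0.088)^3 = €142,586.2069 / 1.287913 = €110,711.01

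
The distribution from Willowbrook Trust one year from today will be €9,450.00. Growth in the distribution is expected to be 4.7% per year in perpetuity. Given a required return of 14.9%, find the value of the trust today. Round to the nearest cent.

€92647.06

Growing perpetuity: P = D₁ / (r − g) = €9,450.0000 / (0.149 − 0.047) = €92,647.06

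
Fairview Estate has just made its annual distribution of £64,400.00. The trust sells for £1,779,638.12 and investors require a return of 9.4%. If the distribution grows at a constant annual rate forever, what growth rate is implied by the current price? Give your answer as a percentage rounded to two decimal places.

5.58%

P = D₀(1+g)/(r−g) ⇒ P(r−g) = D₀(1+g) ⇒ g(P+D₀) = P·r − D₀
g = (P·r − D₀)/(P + D₀) = (£1,779,638.12×0.094 − £64,400.00) / (£1,779,638.12 + £64,400.00) = 0.055794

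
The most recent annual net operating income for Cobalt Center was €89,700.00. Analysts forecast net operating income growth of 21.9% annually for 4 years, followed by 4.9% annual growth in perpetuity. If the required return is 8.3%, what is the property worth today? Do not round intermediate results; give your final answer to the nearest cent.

D_1 = 109344.30000
D_2 = 133290.70170
D_3 = 162481.36537
D_4 = 198064.78439
Terminal value at year 4: TV = D_4×(1+g_2)/(r−g_2) = 207769.95882/0.034 = 6110881.14188
P_0 = D_1/(1+r)^1 + D_2/(1+r)^2 + D_3/(1+r)^3 + D_4/(1+r)^4 + TV/(1+r)^4
    = 100964.26593 + 113643.06571 + 127914.03241 + 143977.10574 + 4442117.17401 = 4928615.64379

€4928615.64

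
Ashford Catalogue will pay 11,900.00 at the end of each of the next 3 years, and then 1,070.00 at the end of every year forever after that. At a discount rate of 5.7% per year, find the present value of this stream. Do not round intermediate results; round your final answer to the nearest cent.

47882.08

PV of 3-year annuity: 11,900.00 × [1 − (1+0.057)^−3] / 0.057 = 31986.22522
Perpetuity value at year 3: 1,070.00 / 0.057 = 18771.92982
PV of perpetuity: 18771.92982 / (1+0.057)^3 = 15895.85747
Total PV = 31986.22522 + 15895.85747 = 47882.08270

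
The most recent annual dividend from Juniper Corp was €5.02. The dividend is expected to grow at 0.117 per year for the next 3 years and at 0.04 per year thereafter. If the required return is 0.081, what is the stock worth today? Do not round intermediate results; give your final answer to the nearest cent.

€156.57

D_1 = 5.60734
D_2 = 6.26340
D_3 = 6.99622
Terminal value at year 3: TV = D_3×(1+g_2)/(r−g_2) = 7.27607/0.041 = 177.46500
P_0 = D_1/(1+r)^1 + D_2/(1+r)^2 + D_3/(1+r)^3 + TV/(1+r)^3
    = 5.18718 + 5.35992 + 5.53842 + 140.48684 = 156.57236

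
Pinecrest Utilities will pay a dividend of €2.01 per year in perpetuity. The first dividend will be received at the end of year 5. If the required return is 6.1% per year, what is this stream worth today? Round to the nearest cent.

Value at end of year 4: C / r = €2.01 / 0.061 = €32.9508
Discount to today: PV = €32.9508 / (1 + 0.061)^4 = €32.9508 / 1.267248 = €26.00

€26.00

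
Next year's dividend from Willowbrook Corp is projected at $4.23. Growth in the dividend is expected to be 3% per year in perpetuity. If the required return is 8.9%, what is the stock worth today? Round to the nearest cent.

Growing perpetuity: P = D₁ / (r − g) = $4.2300 / (0.089 − 0.03) = $71.69

$71.69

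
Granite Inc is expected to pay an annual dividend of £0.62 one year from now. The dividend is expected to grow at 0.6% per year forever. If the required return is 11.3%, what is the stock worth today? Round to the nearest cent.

Growing perpetuity: P = D₁ / (r − g) = £0.6200 / (0.113 − 0.006) = £5.79

£5.79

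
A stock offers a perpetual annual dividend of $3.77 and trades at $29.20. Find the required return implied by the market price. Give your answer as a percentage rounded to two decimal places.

P = C/r ⇒ r = C/P = $3.77/$29.20 = 0.129110

12.91%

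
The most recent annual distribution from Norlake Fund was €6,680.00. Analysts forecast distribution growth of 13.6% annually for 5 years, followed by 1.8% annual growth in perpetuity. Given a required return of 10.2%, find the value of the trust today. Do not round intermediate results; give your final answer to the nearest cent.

D_1 = 7588.48000
D_2 = 8620.51328
D_3 = 9792.90309
D_4 = 11124.73791
D_5 = 12637.70226
Terminal value at year 5: TV = D_5×(1+g_2)/(r−g_2) = 12865.18090/0.084 = 153156.91550
P_0 = D_1/(1+r)^1 + D_2/(1+r)^2 + D_3/(1+r)^3 + D_4/(1+r)^4 + D_5/(1+r)^5 + TV/(1+r)^5
    = 6886.09800 + 7098.55475 + 7317.56642 + 7543.33526 + 7776.06974 + 94238.55944 = 130860.18360

€130860.18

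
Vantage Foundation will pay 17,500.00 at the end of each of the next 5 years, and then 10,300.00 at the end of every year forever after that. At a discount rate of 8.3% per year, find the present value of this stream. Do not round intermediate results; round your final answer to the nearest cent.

PV of 5-year annuity: 17,500.00 × [1 − (1+0.083)^−5] / 0.083 = 69323.42130
Perpetuity value at year 5: 10,300.00 / 0.083 = 124096.38554
PV of perpetuity: 124096.38554 / (1+0.083)^5 = 83294.60043
Total PV = 69323.42130 + 83294.60043 = 152618.02174

152618.02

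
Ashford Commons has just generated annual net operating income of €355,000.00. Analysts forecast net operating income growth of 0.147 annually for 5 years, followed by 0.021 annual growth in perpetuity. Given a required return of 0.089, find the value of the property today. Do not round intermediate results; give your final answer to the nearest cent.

D_1 = 407185.00000
D_2 = 467041.19500
D_3 = 535696.25067
D_4 = 614443.59951
D_5 = 704766.80864
Terminal value at year 5: TV = D_5×(1+g_2)/(r−g_2) = 719566.91162/0.068 = 10581866.34739
P_0 = D_1/(1+r)^1 + D_2/(1+r)^2 + D_3/(1+r)^3 + D_4/(1+r)^4 + D_5/(1+r)^5 + TV/(1+r)^5
    = 373907.25436 + 393821.50666 + 414796.38948 + 436888.39185 + 460157.01144 + 6909122.18645 = 8988692.74024

€8988692.74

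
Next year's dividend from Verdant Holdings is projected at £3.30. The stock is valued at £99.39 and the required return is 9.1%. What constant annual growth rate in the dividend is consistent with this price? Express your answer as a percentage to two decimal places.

5.78%

P = D₁/(r−g) ⇒ g = r − D₁/P = 0.091 − £3.30/£99.39 = 0.057797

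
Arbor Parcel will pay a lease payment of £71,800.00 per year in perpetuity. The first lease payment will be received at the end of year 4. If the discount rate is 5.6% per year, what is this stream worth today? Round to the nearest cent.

Value at end of year 3: C / r = £71,800.00 / 0.056 = £1,282,142.8571
Discount to today: PV = £1,282,142.8571 / (1 + 0.056)^3 = £1,282,142.8571 / 1.177584 = £1,088,791.35

£1088791.35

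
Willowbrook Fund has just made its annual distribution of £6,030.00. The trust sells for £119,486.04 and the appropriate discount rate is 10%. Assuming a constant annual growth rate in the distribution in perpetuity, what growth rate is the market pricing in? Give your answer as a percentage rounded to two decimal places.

P = D₀(1+g)/(r−g) ⇒ P(r−g) = D₀(1+g) ⇒ g(P+D₀) = P·r − D₀
g = (P·r − D₀)/(P + D₀) = (£119,486.04×0.1 − £6,030.00) / (£119,486.04 + £6,030.00) = 0.047154

4.72%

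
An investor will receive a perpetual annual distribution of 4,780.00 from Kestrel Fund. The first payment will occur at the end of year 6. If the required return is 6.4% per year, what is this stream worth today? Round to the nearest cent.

54769.63

Value at end of year 5: C / r = 4,780.00 / 0.064 = 74,687.5000
Discount to today: PV = 74,687.5000 / (1 + 0.064)^5 = 74,687.5000 / 1.363666 = 54,769.63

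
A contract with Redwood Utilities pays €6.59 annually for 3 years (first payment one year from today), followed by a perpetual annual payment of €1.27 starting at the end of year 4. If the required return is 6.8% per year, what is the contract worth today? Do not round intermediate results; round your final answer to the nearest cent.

€32.69

PV of 3-year annuity: €6.59 × [1 − (1+0.068)^−3] / 0.068 = 17.35763
Perpetuity value at year 3: €1.27 / 0.068 = 18.67647
PV of perpetuity: 18.67647 / (1+0.068)^3 = 15.33137
Total PV = 17.35763 + 15.33137 = 32.68901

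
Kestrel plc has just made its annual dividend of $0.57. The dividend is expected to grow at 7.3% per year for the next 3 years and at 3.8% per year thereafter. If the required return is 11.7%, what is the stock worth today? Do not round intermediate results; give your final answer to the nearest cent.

$8.22

D_1 = 0.61161
D_2 = 0.65626
D_3 = 0.70416
Terminal value at year 3: TV = D_3×(1+g_2)/(r−g_2) = 0.73092/0.079 = 9.25218
P_0 = D_1/(1+r)^1 + D_2/(1+r)^2 + D_3/(1+r)^3 + TV/(1+r)^3
    = 0.54755 + 0.52598 + 0.50526 + 6.63873 = 8.21751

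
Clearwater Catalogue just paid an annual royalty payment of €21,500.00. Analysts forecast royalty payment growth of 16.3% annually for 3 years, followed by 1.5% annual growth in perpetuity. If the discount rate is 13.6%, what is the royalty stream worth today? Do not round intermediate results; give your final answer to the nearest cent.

€261133.74

D_1 = 25004.50000
D_2 = 29080.23350
D_3 = 33820.31156
Terminal value at year 3: TV = D_3×(1+g_2)/(r−g_2) = 34327.61623/0.121 = 283699.30772
P_0 = D_1/(1+r)^1 + D_2/(1+r)^2 + D_3/(1+r)^3 + TV/(1+r)^3
    = 22011.00352 + 22534.15237 + 23069.73522 + 193518.85329 = 261133.74440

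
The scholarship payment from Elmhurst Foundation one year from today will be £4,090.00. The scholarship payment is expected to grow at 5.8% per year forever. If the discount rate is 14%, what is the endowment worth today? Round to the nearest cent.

£49878.05

Growing perpetuity: P = D₁ / (r − g) = £4,090.0000 / (0.14 − 0.058) = £49,878.05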